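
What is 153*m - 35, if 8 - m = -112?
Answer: 18325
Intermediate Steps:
m = 120 (m = 8 - 1*(-112) = 8 + 112 = 120)
153*m - 35 = 153*120 - 35 = 18360 - 35 = 18325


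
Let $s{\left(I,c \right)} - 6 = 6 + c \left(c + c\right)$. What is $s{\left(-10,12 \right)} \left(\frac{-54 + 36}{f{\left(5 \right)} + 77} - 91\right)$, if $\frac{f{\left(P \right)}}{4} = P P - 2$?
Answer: $- \frac{4619100}{169} \approx -27332.0$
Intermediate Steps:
$f{\left(P \right)} = -8 + 4 P^{2}$ ($f{\left(P \right)} = 4 \left(P P - 2\right) = 4 \left(P^{2} - 2\right) = 4 \left(-2 + P^{2}\right) = -8 + 4 P^{2}$)
$s{\left(I,c \right)} = 12 + 2 c^{2}$ ($s{\left(I,c \right)} = 6 + \left(6 + c \left(c + c\right)\right) = 6 + \left(6 + c 2 c\right) = 6 + \left(6 + 2 c^{2}\right) = 12 + 2 c^{2}$)
$s{\left(-10,12 \right)} \left(\frac{-54 + 36}{f{\left(5 \right)} + 77} - 91\right) = \left(12 + 2 \cdot 12^{2}\right) \left(\frac{-54 + 36}{\left(-8 + 4 \cdot 5^{2}\right) + 77} - 91\right) = \left(12 + 2 \cdot 144\right) \left(- \frac{18}{\left(-8 + 4 \cdot 25\right) + 77} - 91\right) = \left(12 + 288\right) \left(- \frac{18}{\left(-8 + 100\right) + 77} - 91\right) = 300 \left(- \frac{18}{92 + 77} - 91\right) = 300 \left(- \frac{18}{169} - 91\right) = 300 \left(- \frac{15397}{169}\right) = - \frac{4619100}{169}$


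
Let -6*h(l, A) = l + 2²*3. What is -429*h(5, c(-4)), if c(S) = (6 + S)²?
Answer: 2431/2 ≈ 1215.5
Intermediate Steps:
h(l, A) = -2 - l/6 (h(l, A) = -(l + 2²*3)/6 = -(l + 4*3)/6 = -(l + 12)/6 = -(12 + l)/6 = -2 - l/6)
-429*h(5, c(-4)) = -429*(-2 - ⅙*5) = -429*(-2 - ⅚) = -429*(-17/6) = 2431/2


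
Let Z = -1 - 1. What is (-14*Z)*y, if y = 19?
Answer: 532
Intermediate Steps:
Z = -2
(-14*Z)*y = -14*(-2)*19 = 28*19 = 532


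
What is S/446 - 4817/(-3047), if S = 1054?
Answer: 2679960/679481 ≈ 3.9441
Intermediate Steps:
S/446 - 4817/(-3047) = 1054/446 - 4817/(-3047) = 1054*(1/446) - 4817*(-1/3047) = 527/223 + 4817/3047 = 2679960/679481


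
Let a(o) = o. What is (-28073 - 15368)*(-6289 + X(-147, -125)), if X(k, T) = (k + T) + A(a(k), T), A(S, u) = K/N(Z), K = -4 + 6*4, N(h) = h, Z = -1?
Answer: 285885221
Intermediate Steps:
K = 20 (K = -4 + 24 = 20)
A(S, u) = -20 (A(S, u) = 20/(-1) = 20*(-1) = -20)
X(k, T) = -20 + T + k (X(k, T) = (k + T) - 20 = (T + k) - 20 = -20 + T + k)
(-28073 - 15368)*(-6289 + X(-147, -125)) = (-28073 - 15368)*(-6289 + (-20 - 125 - 147)) = -43441*(-6289 - 292) = -43441*(-6581) = 285885221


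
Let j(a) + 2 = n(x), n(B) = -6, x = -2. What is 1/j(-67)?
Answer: -⅛ ≈ -0.12500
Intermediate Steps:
j(a) = -8 (j(a) = -2 - 6 = -8)
1/j(-67) = 1/(-8) = -⅛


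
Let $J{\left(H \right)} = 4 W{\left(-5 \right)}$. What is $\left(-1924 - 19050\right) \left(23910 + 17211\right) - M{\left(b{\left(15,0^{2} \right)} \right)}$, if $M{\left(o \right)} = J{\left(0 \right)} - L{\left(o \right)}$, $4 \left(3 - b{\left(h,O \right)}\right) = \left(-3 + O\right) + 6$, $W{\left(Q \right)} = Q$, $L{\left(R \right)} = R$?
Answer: $- \frac{3449887327}{4} \approx -8.6247 \cdot 10^{8}$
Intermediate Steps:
$b{\left(h,O \right)} = \frac{9}{4} - \frac{O}{4}$ ($b{\left(h,O \right)} = 3 - \frac{\left(-3 + O\right) + 6}{4} = 3 - \frac{3 + O}{4} = 3 - \left(\frac{3}{4} + \frac{O}{4}\right) = \frac{9}{4} - \frac{O}{4}$)
$J{\left(H \right)} = -20$ ($J{\left(H \right)} = 4 \left(-5\right) = -20$)
$M{\left(o \right)} = -20 - o$
$\left(-1924 - 19050\right) \left(23910 + 17211\right) - M{\left(b{\left(15,0^{2} \right)} \right)} = \left(-1924 - 19050\right) \left(23910 + 17211\right) - \left(-20 - \left(\frac{9}{4} - \frac{0^{2}}{4}\right)\right) = \left(-20974\right) 41121 - \left(-20 - \left(\frac{9}{4} - 0\right)\right) = -862471854 - \left(-20 - \left(\frac{9}{4} + 0\right)\right) = -862471854 - \left(-20 - \frac{9}{4}\right) = -862471854 - - \frac{89}{4} = -862471854 + \frac{89}{4} = - \frac{3449887327}{4}$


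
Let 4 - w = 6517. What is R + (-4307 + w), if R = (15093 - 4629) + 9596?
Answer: 9240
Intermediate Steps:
w = -6513 (w = 4 - 1*6517 = 4 - 6517 = -6513)
R = 20060 (R = 10464 + 9596 = 20060)
R + (-4307 + w) = 20060 + (-4307 - 6513) = 20060 - 10820 = 9240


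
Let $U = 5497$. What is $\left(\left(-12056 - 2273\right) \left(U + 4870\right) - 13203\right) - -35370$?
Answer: $-148526576$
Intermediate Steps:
$\left(\left(-12056 - 2273\right) \left(U + 4870\right) - 13203\right) - -35370 = \left(\left(-12056 - 2273\right) \left(5497 + 4870\right) - 13203\right) - -35370 = \left(\left(-14329\right) 10367 - 13203\right) + 35370 = \left(-148548743 - 13203\right) + 35370 = -148561946 + 35370 = -148526576$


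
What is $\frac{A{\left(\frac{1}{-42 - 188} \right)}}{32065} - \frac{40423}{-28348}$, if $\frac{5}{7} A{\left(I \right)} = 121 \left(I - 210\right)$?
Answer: $\frac{1367126007}{4319526500} \approx 0.3165$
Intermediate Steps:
$A{\left(I \right)} = -35574 + \frac{847 I}{5}$ ($A{\left(I \right)} = \frac{7 \cdot 121 \left(I - 210\right)}{5} = \frac{7 \cdot 121 \left(-210 + I\right)}{5} = \frac{7 \left(-25410 + 121 I\right)}{5} = -35574 + \frac{847 I}{5}$)
$\frac{A{\left(\frac{1}{-42 - 188} \right)}}{32065} - \frac{40423}{-28348} = \frac{-35574 + \frac{847}{5 \left(-42 - 188\right)}}{32065} - \frac{40423}{-28348} = \left(-35574 + \frac{847}{5 \left(-230\right)}\right) \frac{1}{32065} - - \frac{40423}{28348} = \left(-35574 + \frac{847}{5} \left(- \frac{1}{230}\right)\right) \frac{1}{32065} + \frac{40423}{28348} = \left(-35574 - \frac{847}{1150}\right) \frac{1}{32065} + \frac{40423}{28348} = \left(- \frac{40910947}{1150}\right) \frac{1}{32065} + \frac{40423}{28348} = - \frac{338107}{304750} + \frac{40423}{28348} = \frac{1367126007}{4319526500}$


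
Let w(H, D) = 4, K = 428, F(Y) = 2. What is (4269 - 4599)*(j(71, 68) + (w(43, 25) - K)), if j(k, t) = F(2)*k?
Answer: 93060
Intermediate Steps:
j(k, t) = 2*k
(4269 - 4599)*(j(71, 68) + (w(43, 25) - K)) = (4269 - 4599)*(2*71 + (4 - 1*428)) = -330*(142 + (4 - 428)) = -330*(142 - 424) = -330*(-282) = 93060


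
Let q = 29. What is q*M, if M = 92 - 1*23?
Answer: 2001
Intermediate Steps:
M = 69 (M = 92 - 23 = 69)
q*M = 29*69 = 2001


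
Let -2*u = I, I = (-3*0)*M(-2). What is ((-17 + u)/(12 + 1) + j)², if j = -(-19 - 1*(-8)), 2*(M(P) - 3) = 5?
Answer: 15876/169 ≈ 93.941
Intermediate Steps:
M(P) = 11/2 (M(P) = 3 + (½)*5 = 3 + 5/2 = 11/2)
I = 0 (I = -3*0*(11/2) = 0*(11/2) = 0)
u = 0 (u = -½*0 = 0)
j = 11 (j = -(-19 + 8) = -1*(-11) = 11)
((-17 + u)/(12 + 1) + j)² = ((-17 + 0)/(12 + 1) + 11)² = (-17/13 + 11)² = (126/13)² = 15876/169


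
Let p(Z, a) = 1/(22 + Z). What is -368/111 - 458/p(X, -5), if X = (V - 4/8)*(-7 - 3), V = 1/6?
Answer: -1288264/111 ≈ -11606.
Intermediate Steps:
V = ⅙ ≈ 0.16667
X = 10/3 (X = (⅙ - 4/8)*(-7 - 3) = (⅙ - 4*⅛)*(-10) = (⅙ - ½)*(-10) = -⅓*(-10) = 10/3 ≈ 3.3333)
-368/111 - 458/p(X, -5) = -368/111 - 458/(1/(22 + 10/3)) = -368*1/111 - 458/(1/(76/3)) = -368/111 - 458/3/76 = -368/111 - 458*76/3 = -368/111 - 34808/3 = -1288264/111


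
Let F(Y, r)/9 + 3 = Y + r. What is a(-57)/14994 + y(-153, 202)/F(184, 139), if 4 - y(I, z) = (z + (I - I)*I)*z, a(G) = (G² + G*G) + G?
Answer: -11443/833 ≈ -13.737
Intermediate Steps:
F(Y, r) = -27 + 9*Y + 9*r (F(Y, r) = -27 + 9*(Y + r) = -27 + (9*Y + 9*r) = -27 + 9*Y + 9*r)
a(G) = G + 2*G² (a(G) = (G² + G²) + G = 2*G² + G = G + 2*G²)
y(I, z) = 4 - z² (y(I, z) = 4 - (z + (I - I)*I)*z = 4 - (z + 0*I)*z = 4 - (z + 0)*z = 4 - z*z = 4 - z²)
a(-57)/14994 + y(-153, 202)/F(184, 139) = -57*(1 + 2*(-57))/14994 + (4 - 1*202²)/(-27 + 9*184 + 9*139) = -57*(1 - 114)*(1/14994) + (4 - 1*40804)/(-27 + 1656 + 1251) = -57*(-113)*(1/14994) + (4 - 40804)/2880 = 6441*(1/14994) - 40800*1/2880 = 2147/4998 - 85/6 = -11443/833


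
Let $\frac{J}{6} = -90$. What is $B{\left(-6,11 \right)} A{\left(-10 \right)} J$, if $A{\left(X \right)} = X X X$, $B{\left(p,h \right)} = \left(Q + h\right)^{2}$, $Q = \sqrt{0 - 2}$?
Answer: $64260000 + 11880000 i \sqrt{2} \approx 6.426 \cdot 10^{7} + 1.6801 \cdot 10^{7} i$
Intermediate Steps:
$Q = i \sqrt{2}$ ($Q = \sqrt{-2} = i \sqrt{2} \approx 1.4142 i$)
$B{\left(p,h \right)} = \left(h + i \sqrt{2}\right)^{2}$ ($B{\left(p,h \right)} = \left(i \sqrt{2} + h\right)^{2} = \left(h + i \sqrt{2}\right)^{2}$)
$J = -540$ ($J = 6 \left(-90\right) = -540$)
$A{\left(X \right)} = X^{3}$ ($A{\left(X \right)} = X^{2} X = X^{3}$)
$B{\left(-6,11 \right)} A{\left(-10 \right)} J = \left(11 + i \sqrt{2}\right)^{2} \left(-10\right)^{3} \left(-540\right) = \left(11 + i \sqrt{2}\right)^{2} \left(-1000\right) \left(-540\right) = - 1000 \left(11 + i \sqrt{2}\right)^{2} \left(-540\right) = 540000 \left(11 + i \sqrt{2}\right)^{2}$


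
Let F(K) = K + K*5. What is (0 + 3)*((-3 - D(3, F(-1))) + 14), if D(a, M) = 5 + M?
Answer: 36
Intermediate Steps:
F(K) = 6*K (F(K) = K + 5*K = 6*K)
(0 + 3)*((-3 - D(3, F(-1))) + 14) = (0 + 3)*((-3 - (5 + 6*(-1))) + 14) = 3*((-3 - (5 - 6)) + 14) = 3*((-3 - 1*(-1)) + 14) = 3*((-3 + 1) + 14) = 3*(-2 + 14) = 3*12 = 36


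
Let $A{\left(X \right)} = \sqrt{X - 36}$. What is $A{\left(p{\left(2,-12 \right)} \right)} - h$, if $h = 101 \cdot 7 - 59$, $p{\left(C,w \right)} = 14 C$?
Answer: $-648 + 2 i \sqrt{2} \approx -648.0 + 2.8284 i$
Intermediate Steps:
$h = 648$ ($h = 707 - 59 = 648$)
$A{\left(X \right)} = \sqrt{-36 + X}$
$A{\left(p{\left(2,-12 \right)} \right)} - h = \sqrt{-36 + 14 \cdot 2} - 648 = \sqrt{-36 + 28} - 648 = \sqrt{-8} - 648 = 2 i \sqrt{2} - 648 = -648 + 2 i \sqrt{2}$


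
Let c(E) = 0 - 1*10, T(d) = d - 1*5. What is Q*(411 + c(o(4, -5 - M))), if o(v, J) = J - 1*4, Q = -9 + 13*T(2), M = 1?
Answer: -19248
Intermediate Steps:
T(d) = -5 + d (T(d) = d - 5 = -5 + d)
Q = -48 (Q = -9 + 13*(-5 + 2) = -9 + 13*(-3) = -9 - 39 = -48)
o(v, J) = -4 + J (o(v, J) = J - 4 = -4 + J)
c(E) = -10 (c(E) = 0 - 10 = -10)
Q*(411 + c(o(4, -5 - M))) = -48*(411 - 10) = -48*401 = -19248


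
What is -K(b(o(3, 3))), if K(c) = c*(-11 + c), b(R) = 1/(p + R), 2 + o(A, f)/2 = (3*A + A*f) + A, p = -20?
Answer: 197/324 ≈ 0.60802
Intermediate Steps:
o(A, f) = -4 + 8*A + 2*A*f (o(A, f) = -4 + 2*((3*A + A*f) + A) = -4 + 2*(4*A + A*f) = -4 + (8*A + 2*A*f) = -4 + 8*A + 2*A*f)
b(R) = 1/(-20 + R)
-K(b(o(3, 3))) = -(-11 + 1/(-20 + (-4 + 8*3 + 2*3*3)))/(-20 + (-4 + 8*3 + 2*3*3)) = -(-11 + 1/(-20 + (-4 + 24 + 18)))/(-20 + (-4 + 24 + 18)) = -(-11 + 1/(-20 + 38))/(-20 + 38) = -(-11 + 1/18)/18 = -(-197)/(18*18) = -1*(-197/324) = 197/324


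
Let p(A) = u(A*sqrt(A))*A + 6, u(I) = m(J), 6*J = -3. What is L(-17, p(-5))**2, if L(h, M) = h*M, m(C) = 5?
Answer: 104329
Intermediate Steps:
J = -1/2 (J = (1/6)*(-3) = -1/2 ≈ -0.50000)
u(I) = 5
p(A) = 6 + 5*A (p(A) = 5*A + 6 = 6 + 5*A)
L(h, M) = M*h
L(-17, p(-5))**2 = ((6 + 5*(-5))*(-17))**2 = ((6 - 25)*(-17))**2 = (-19*(-17))**2 = 323**2 = 104329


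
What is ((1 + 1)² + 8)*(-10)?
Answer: -120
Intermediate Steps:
((1 + 1)² + 8)*(-10) = (2² + 8)*(-10) = (4 + 8)*(-10) = 12*(-10) = -120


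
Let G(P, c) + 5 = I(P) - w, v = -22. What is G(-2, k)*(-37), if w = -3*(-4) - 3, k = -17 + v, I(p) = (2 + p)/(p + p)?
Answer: 518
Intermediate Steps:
I(p) = (2 + p)/(2*p) (I(p) = (2 + p)/((2*p)) = (2 + p)*(1/(2*p)) = (2 + p)/(2*p))
k = -39 (k = -17 - 22 = -39)
w = 9 (w = 12 - 3 = 9)
G(P, c) = -14 + (2 + P)/(2*P) (G(P, c) = -5 + ((2 + P)/(2*P) - 1*9) = -5 + ((2 + P)/(2*P) - 9) = -5 + (-9 + (2 + P)/(2*P)) = -14 + (2 + P)/(2*P))
G(-2, k)*(-37) = (-27/2 + 1/(-2))*(-37) = (-27/2 - 1/2)*(-37) = -14*(-37) = 518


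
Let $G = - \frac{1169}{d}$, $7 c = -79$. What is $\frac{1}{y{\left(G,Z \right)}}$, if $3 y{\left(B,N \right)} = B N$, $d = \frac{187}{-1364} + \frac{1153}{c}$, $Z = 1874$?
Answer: $\frac{3006441}{21460155976} \approx 0.00014009$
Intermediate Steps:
$c = - \frac{79}{7}$ ($c = \frac{1}{7} \left(-79\right) = - \frac{79}{7} \approx -11.286$)
$d = - \frac{1002147}{9796}$ ($d = \frac{187}{-1364} + \frac{1153}{- \frac{79}{7}} = 187 \left(- \frac{1}{1364}\right) + 1153 \left(- \frac{7}{79}\right) = - \frac{17}{124} - \frac{8071}{79} = - \frac{1002147}{9796} \approx -102.3$)
$G = \frac{11451524}{1002147}$ ($G = - \frac{1169}{- \frac{1002147}{9796}} = \left(-1169\right) \left(- \frac{9796}{1002147}\right) = \frac{11451524}{1002147} \approx 11.427$)
$y{\left(B,N \right)} = \frac{B N}{3}$
$\frac{1}{y{\left(G,Z \right)}} = \frac{1}{\frac{1}{3} \cdot \frac{11451524}{1002147} \cdot 1874} = \frac{1}{\frac{21460155976}{3006441}} = \frac{3006441}{21460155976}$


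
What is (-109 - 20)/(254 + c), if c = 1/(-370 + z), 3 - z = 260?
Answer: -80883/159257 ≈ -0.50788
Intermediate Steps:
z = -257 (z = 3 - 1*260 = 3 - 260 = -257)
c = -1/627 (c = 1/(-370 - 257) = 1/(-627) = -1/627 ≈ -0.0015949)
(-109 - 20)/(254 + c) = (-109 - 20)/(254 - 1/627) = -129/159257/627 = -129*627/159257 = -80883/159257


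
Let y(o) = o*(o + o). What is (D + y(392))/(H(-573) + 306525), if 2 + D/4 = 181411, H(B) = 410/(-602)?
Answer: 77730541/23065955 ≈ 3.3699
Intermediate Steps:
H(B) = -205/301 (H(B) = 410*(-1/602) = -205/301)
y(o) = 2*o**2 (y(o) = o*(2*o) = 2*o**2)
D = 725636 (D = -8 + 4*181411 = -8 + 725644 = 725636)
(D + y(392))/(H(-573) + 306525) = (725636 + 2*392**2)/(-205/301 + 306525) = (725636 + 2*153664)/(92263820/301) = (725636 + 307328)*(301/92263820) = 1032964*(301/92263820) = 77730541/23065955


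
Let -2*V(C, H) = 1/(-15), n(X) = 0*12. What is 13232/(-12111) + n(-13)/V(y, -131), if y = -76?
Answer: -13232/12111 ≈ -1.0926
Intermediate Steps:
n(X) = 0
V(C, H) = 1/30 (V(C, H) = -1/2/(-15) = -1/2*(-1/15) = 1/30)
13232/(-12111) + n(-13)/V(y, -131) = 13232/(-12111) + 0/(1/30) = 13232*(-1/12111) + 0*30 = -13232/12111 + 0 = -13232/12111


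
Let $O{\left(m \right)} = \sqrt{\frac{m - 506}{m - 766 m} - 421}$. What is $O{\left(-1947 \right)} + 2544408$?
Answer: $2544408 + \frac{52 i \sqrt{317178690}}{45135} \approx 2.5444 \cdot 10^{6} + 20.518 i$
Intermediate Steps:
$O{\left(m \right)} = \sqrt{-421 - \frac{-506 + m}{765 m}}$ ($O{\left(m \right)} = \sqrt{\frac{-506 + m}{\left(-765\right) m} - 421} = \sqrt{\left(-506 + m\right) \left(- \frac{1}{765 m}\right) - 421} = \sqrt{- \frac{-506 + m}{765 m} - 421} = \sqrt{-421 - \frac{-506 + m}{765 m}}$)
$O{\left(-1947 \right)} + 2544408 = \frac{\sqrt{-27375610 + \frac{43010}{-1947}}}{255} + 2544408 = \frac{\sqrt{-27375610 + 43010 \left(- \frac{1}{1947}\right)}}{255} + 2544408 = \frac{\sqrt{-27375610 - \frac{3910}{177}}}{255} + 2544408 = \frac{\sqrt{- \frac{4845486880}{177}}}{255} + 2544408 = \frac{\frac{52}{177} i \sqrt{317178690}}{255} + 2544408 = \frac{52 i \sqrt{317178690}}{45135} + 2544408 = 2544408 + \frac{52 i \sqrt{317178690}}{45135}$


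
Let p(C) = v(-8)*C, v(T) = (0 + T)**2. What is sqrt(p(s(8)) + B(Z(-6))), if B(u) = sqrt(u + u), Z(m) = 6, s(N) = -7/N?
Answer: sqrt(-56 + 2*sqrt(3)) ≈ 7.2482*I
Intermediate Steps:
v(T) = T**2
B(u) = sqrt(2)*sqrt(u) (B(u) = sqrt(2*u) = sqrt(2)*sqrt(u))
p(C) = 64*C (p(C) = (-8)**2*C = 64*C)
sqrt(p(s(8)) + B(Z(-6))) = sqrt(64*(-7/8) + sqrt(2)*sqrt(6)) = sqrt(64*(-7*1/8) + 2*sqrt(3)) = sqrt(64*(-7/8) + 2*sqrt(3)) = sqrt(-56 + 2*sqrt(3))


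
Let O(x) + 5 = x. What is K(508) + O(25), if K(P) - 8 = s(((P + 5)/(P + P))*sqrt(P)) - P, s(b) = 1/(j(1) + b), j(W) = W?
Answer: -125347792/261137 + 2052*sqrt(127)/261137 ≈ -479.92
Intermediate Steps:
O(x) = -5 + x
s(b) = 1/(1 + b)
K(P) = 8 + 1/(1 + (5 + P)/(2*sqrt(P))) - P (K(P) = 8 + (1/(1 + ((P + 5)/(P + P))*sqrt(P)) - P) = 8 + (1/(1 + ((5 + P)/((2*P)))*sqrt(P)) - P) = 8 + (1/(1 + ((5 + P)*(1/(2*P)))*sqrt(P)) - P) = 8 + (1/(1 + ((5 + P)/(2*P))*sqrt(P)) - P) = 8 + (1/(1 + (5 + P)/(2*sqrt(P))) - P) = 8 + 1/(1 + (5 + P)/(2*sqrt(P))) - P)
K(508) + O(25) = (8 + 1/(1 + (5 + 508)/(2*sqrt(508))) - 1*508) + (-5 + 25) = (8 + 1/(1 + (1/2)*(sqrt(127)/254)*513) - 508) + 20 = (8 + 1/(1 + 513*sqrt(127)/508) - 508) + 20 = (-500 + 1/(1 + 513*sqrt(127)/508)) + 20 = -480 + 1/(1 + 513*sqrt(127)/508)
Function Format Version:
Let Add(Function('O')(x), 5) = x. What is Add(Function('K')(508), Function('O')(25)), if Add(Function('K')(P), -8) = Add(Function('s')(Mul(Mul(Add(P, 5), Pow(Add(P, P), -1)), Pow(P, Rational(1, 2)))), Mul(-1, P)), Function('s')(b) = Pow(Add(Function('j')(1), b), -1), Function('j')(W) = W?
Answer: Add(Rational(-125347792, 261137), Mul(Rational(2052, 261137), Pow(127, Rational(1, 2)))) ≈ -479.92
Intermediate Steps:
Function('O')(x) = Add(-5, x)
Function('s')(b) = Pow(Add(1, b), -1)
Function('K')(P) = Add(8, Pow(Add(1, Mul(Rational(1, 2), Pow(P, Rational(-1, 2)), Add(5, P))), -1), Mul(-1, P)) (Function('K')(P) = Add(8, Add(Pow(Add(1, Mul(Mul(Add(P, 5), Pow(Add(P, P), -1)), Pow(P, Rational(1, 2)))), -1), Mul(-1, P))) = Add(8, Add(Pow(Add(1, Mul(Mul(Add(5, P), Pow(Mul(2, P), -1)), Pow(P, Rational(1, 2)))), -1), Mul(-1, P))) = Add(8, Add(Pow(Add(1, Mul(Mul(Add(5, P), Mul(Rational(1, 2), Pow(P, -1))), Pow(P, Rational(1, 2)))), -1), Mul(-1, P))) = Add(8, Add(Pow(Add(1, Mul(Mul(Rational(1, 2), Pow(P, -1), Add(5, P)), Pow(P, Rational(1, 2)))), -1), Mul(-1, P))) = Add(8, Add(Pow(Add(1, Mul(Rational(1, 2), Pow(P, Rational(-1, 2)), Add(5, P))), -1), Mul(-1, P))) = Add(8, Pow(Add(1, Mul(Rational(1, 2), Pow(P, Rational(-1, 2)), Add(5, P))), -1), Mul(-1, P)))
Add(Function('K')(508), Function('O')(25)) = Add(Add(8, Pow(Add(1, Mul(Rational(1, 2), Pow(508, Rational(-1, 2)), Add(5, 508))), -1), Mul(-1, 508)), Add(-5, 25)) = Add(Add(8, Pow(Add(1, Mul(Rational(1, 2), Mul(Rational(1, 254), Pow(127, Rational(1, 2))), 513)), -1), -508), 20) = Add(Add(8, Pow(Add(1, Mul(Rational(513, 508), Pow(127, Rational(1, 2)))), -1), -508), 20) = Add(Add(-500, Pow(Add(1, Mul(Rational(513, 508), Pow(127, Rational(1, 2)))), -1)), 20) = Add(-480, Pow(Add(1, Mul(Rational(513, 508), Pow(127, Rational(1, 2)))), -1))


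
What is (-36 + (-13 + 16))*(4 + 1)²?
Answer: -825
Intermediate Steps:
(-36 + (-13 + 16))*(4 + 1)² = (-36 + 3)*5² = -33*25 = -825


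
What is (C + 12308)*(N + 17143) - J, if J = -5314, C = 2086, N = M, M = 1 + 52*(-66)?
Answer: 197375842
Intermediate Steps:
M = -3431 (M = 1 - 3432 = -3431)
N = -3431
(C + 12308)*(N + 17143) - J = (2086 + 12308)*(-3431 + 17143) - 1*(-5314) = 14394*13712 + 5314 = 197370528 + 5314 = 197375842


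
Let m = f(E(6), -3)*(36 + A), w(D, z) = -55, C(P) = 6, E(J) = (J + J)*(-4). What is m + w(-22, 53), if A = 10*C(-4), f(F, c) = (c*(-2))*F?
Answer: -27703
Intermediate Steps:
E(J) = -8*J (E(J) = (2*J)*(-4) = -8*J)
f(F, c) = -2*F*c (f(F, c) = (-2*c)*F = -2*F*c)
A = 60 (A = 10*6 = 60)
m = -27648 (m = (-2*(-8*6)*(-3))*(36 + 60) = -2*(-48)*(-3)*96 = -288*96 = -27648)
m + w(-22, 53) = -27648 - 55 = -27703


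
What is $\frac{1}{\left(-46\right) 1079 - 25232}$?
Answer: $- \frac{1}{74866} \approx -1.3357 \cdot 10^{-5}$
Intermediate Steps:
$\frac{1}{\left(-46\right) 1079 - 25232} = \frac{1}{-49634 - 25232} = \frac{1}{-74866} = - \frac{1}{74866}$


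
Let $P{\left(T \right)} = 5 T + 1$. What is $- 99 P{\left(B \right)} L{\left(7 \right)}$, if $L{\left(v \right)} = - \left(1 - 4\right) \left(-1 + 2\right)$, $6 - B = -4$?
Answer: $-15147$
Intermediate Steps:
$B = 10$ ($B = 6 - -4 = 6 + 4 = 10$)
$P{\left(T \right)} = 1 + 5 T$
$L{\left(v \right)} = 3$ ($L{\left(v \right)} = - \left(-3\right) 1 = \left(-1\right) \left(-3\right) = 3$)
$- 99 P{\left(B \right)} L{\left(7 \right)} = - 99 \left(1 + 5 \cdot 10\right) 3 = - 99 \left(1 + 50\right) 3 = \left(-99\right) 51 \cdot 3 = \left(-5049\right) 3 = -15147$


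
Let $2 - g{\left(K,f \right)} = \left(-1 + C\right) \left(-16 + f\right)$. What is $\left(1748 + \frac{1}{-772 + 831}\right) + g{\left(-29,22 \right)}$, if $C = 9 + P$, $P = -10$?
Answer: $\frac{103959}{59} \approx 1762.0$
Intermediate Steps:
$C = -1$ ($C = 9 - 10 = -1$)
$g{\left(K,f \right)} = -30 + 2 f$ ($g{\left(K,f \right)} = 2 - \left(-1 - 1\right) \left(-16 + f\right) = 2 - - 2 \left(-16 + f\right) = 2 - \left(32 - 2 f\right) = 2 + \left(-32 + 2 f\right) = -30 + 2 f$)
$\left(1748 + \frac{1}{-772 + 831}\right) + g{\left(-29,22 \right)} = \left(1748 + \frac{1}{-772 + 831}\right) + \left(-30 + 2 \cdot 22\right) = \left(1748 + \frac{1}{59}\right) + \left(-30 + 44\right) = \left(1748 + \frac{1}{59}\right) + 14 = \frac{103133}{59} + 14 = \frac{103959}{59}$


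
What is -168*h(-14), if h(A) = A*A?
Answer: -32928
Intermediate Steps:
h(A) = A²
-168*h(-14) = -168*(-14)² = -168*196 = -32928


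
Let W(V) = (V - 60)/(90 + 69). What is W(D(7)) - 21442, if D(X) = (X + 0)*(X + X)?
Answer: -3409240/159 ≈ -21442.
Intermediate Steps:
D(X) = 2*X**2 (D(X) = X*(2*X) = 2*X**2)
W(V) = -20/53 + V/159 (W(V) = (-60 + V)/159 = (-60 + V)*(1/159) = -20/53 + V/159)
W(D(7)) - 21442 = (-20/53 + (2*7**2)/159) - 21442 = (-20/53 + (2*49)/159) - 21442 = (-20/53 + (1/159)*98) - 21442 = (-20/53 + 98/159) - 21442 = 38/159 - 21442 = -3409240/159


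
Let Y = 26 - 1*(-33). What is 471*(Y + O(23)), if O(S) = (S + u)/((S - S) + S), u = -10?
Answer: 645270/23 ≈ 28055.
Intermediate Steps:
Y = 59 (Y = 26 + 33 = 59)
O(S) = (-10 + S)/S (O(S) = (S - 10)/((S - S) + S) = (-10 + S)/(0 + S) = (-10 + S)/S)
471*(Y + O(23)) = 471*(59 + (-10 + 23)/23) = 471*(59 + (1/23)*13) = 471*(59 + 13/23) = 471*(1370/23) = 645270/23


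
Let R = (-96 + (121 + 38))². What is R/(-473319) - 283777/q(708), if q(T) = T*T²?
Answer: -24490396057/2666325473856 ≈ -0.0091851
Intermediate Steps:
R = 3969 (R = (-96 + 159)² = 63² = 3969)
q(T) = T³
R/(-473319) - 283777/q(708) = 3969/(-473319) - 283777/(708³) = 3969*(-1/473319) - 283777/354894912 = -63/7513 - 283777*1/354894912 = -63/7513 - 283777/354894912 = -24490396057/2666325473856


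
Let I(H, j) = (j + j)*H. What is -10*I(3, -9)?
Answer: 540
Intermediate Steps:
I(H, j) = 2*H*j (I(H, j) = (2*j)*H = 2*H*j)
-10*I(3, -9) = -20*3*(-9) = -10*(-54) = 540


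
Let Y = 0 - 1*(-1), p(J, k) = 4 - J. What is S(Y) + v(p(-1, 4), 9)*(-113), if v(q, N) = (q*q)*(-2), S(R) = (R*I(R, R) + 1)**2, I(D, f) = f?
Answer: 5654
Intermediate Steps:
Y = 1 (Y = 0 + 1 = 1)
S(R) = (1 + R**2)**2 (S(R) = (R*R + 1)**2 = (R**2 + 1)**2 = (1 + R**2)**2)
v(q, N) = -2*q**2 (v(q, N) = q**2*(-2) = -2*q**2)
S(Y) + v(p(-1, 4), 9)*(-113) = (1 + 1**2)**2 - 2*(4 - 1*(-1))**2*(-113) = (1 + 1)**2 - 2*(4 + 1)**2*(-113) = 2**2 - 2*5**2*(-113) = 4 - 2*25*(-113) = 4 - 50*(-113) = 4 + 5650 = 5654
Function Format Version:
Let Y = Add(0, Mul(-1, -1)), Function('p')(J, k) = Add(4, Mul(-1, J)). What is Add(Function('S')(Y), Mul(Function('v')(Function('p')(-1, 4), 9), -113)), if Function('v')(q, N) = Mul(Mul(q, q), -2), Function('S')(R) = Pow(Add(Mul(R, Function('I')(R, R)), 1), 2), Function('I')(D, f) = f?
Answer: 5654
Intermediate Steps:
Y = 1 (Y = Add(0, 1) = 1)
Function('S')(R) = Pow(Add(1, Pow(R, 2)), 2) (Function('S')(R) = Pow(Add(Mul(R, R), 1), 2) = Pow(Add(Pow(R, 2), 1), 2) = Pow(Add(1, Pow(R, 2)), 2))
Function('v')(q, N) = Mul(-2, Pow(q, 2)) (Function('v')(q, N) = Mul(Pow(q, 2), -2) = Mul(-2, Pow(q, 2)))
Add(Function('S')(Y), Mul(Function('v')(Function('p')(-1, 4), 9), -113)) = Add(Pow(Add(1, Pow(1, 2)), 2), Mul(Mul(-2, Pow(Add(4, Mul(-1, -1)), 2)), -113)) = Add(Pow(Add(1, 1), 2), Mul(Mul(-2, Pow(Add(4, 1), 2)), -113)) = Add(Pow(2, 2), Mul(Mul(-2, Pow(5, 2)), -113)) = Add(4, Mul(Mul(-2, 25), -113)) = Add(4, Mul(-50, -113)) = Add(4, 5650) = 5654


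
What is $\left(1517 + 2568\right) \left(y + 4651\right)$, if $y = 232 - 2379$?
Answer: $10228840$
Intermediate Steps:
$y = -2147$
$\left(1517 + 2568\right) \left(y + 4651\right) = \left(1517 + 2568\right) \left(-2147 + 4651\right) = 4085 \cdot 2504 = 10228840$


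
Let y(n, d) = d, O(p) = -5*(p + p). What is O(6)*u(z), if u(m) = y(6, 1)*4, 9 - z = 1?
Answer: -240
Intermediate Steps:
O(p) = -10*p
z = 8 (z = 9 - 1*1 = 9 - 1 = 8)
u(m) = 4 (u(m) = 1*4 = 4)
O(6)*u(z) = -10*6*4 = -60*4 = -240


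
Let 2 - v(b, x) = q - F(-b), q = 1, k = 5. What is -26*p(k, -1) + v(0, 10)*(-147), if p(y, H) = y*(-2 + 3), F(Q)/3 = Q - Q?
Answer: -277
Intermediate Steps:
F(Q) = 0 (F(Q) = 3*(Q - Q) = 3*0 = 0)
p(y, H) = y (p(y, H) = y*1 = y)
v(b, x) = 1 (v(b, x) = 2 - (1 - 1*0) = 2 - (1 + 0) = 2 - 1*1 = 2 - 1 = 1)
-26*p(k, -1) + v(0, 10)*(-147) = -26*5 + 1*(-147) = -130 - 147 = -277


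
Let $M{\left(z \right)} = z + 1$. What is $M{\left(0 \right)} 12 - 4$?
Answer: $8$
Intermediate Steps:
$M{\left(z \right)} = 1 + z$
$M{\left(0 \right)} 12 - 4 = \left(1 + 0\right) 12 - 4 = 1 \cdot 12 - 4 = 12 - 4 = 8$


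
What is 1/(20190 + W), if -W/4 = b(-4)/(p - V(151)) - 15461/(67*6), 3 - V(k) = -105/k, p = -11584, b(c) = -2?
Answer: 175849071/3577445383148 ≈ 4.9155e-5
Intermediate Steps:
V(k) = 3 + 105/k (V(k) = 3 - (-105)/k = 3 + 105/k)
W = 27052639658/175849071 (W = -4*(-2/(-11584 - (3 + 105/151)) - 15461/(67*6)) = -4*(-2/(-11584 - (3 + 105*(1/151))) - 15461/402) = -4*(-2/(-11584 - (3 + 105/151)) - 15461*1/402) = -4*(-2/(-11584 - 1*558/151) - 15461/402) = -4*(-2/(-11584 - 558/151) - 15461/402) = -4*(-2/(-1749742/151) - 15461/402) = -4*(-2*(-151/1749742) - 15461/402) = -4*(151/874871 - 15461/402) = -4*(-13526319829/351698142) = 27052639658/175849071 ≈ 153.84)
1/(20190 + W) = 1/(20190 + 27052639658/175849071) = 1/(3577445383148/175849071) = 175849071/3577445383148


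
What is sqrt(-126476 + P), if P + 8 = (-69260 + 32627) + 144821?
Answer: 2*I*sqrt(4574) ≈ 135.26*I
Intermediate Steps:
P = 108180 (P = -8 + ((-69260 + 32627) + 144821) = -8 + (-36633 + 144821) = -8 + 108188 = 108180)
sqrt(-126476 + P) = sqrt(-126476 + 108180) = sqrt(-18296) = 2*I*sqrt(4574)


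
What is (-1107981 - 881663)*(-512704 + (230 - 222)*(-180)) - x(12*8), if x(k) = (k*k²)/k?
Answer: 1022963515520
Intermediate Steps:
x(k) = k² (x(k) = k³/k = k²)
(-1107981 - 881663)*(-512704 + (230 - 222)*(-180)) - x(12*8) = (-1107981 - 881663)*(-512704 + (230 - 222)*(-180)) - (12*8)² = -1989644*(-512704 + 8*(-180)) - 1*96² = -1989644*(-512704 - 1440) - 1*9216 = -1989644*(-514144) - 9216 = 1022963524736 - 9216 = 1022963515520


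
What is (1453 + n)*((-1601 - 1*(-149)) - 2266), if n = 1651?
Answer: -11540672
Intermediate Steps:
(1453 + n)*((-1601 - 1*(-149)) - 2266) = (1453 + 1651)*((-1601 - 1*(-149)) - 2266) = 3104*((-1601 + 149) - 2266) = 3104*(-1452 - 2266) = 3104*(-3718) = -11540672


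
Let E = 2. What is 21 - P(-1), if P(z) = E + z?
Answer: 20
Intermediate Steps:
P(z) = 2 + z
21 - P(-1) = 21 - (2 - 1) = 21 - 1*1 = 21 - 1 = 20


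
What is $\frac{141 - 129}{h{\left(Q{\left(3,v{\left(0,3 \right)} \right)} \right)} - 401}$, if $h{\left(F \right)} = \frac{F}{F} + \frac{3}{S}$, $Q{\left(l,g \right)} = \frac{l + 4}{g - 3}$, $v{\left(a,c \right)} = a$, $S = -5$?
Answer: $- \frac{60}{2003} \approx -0.029955$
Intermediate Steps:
$Q{\left(l,g \right)} = \frac{4 + l}{-3 + g}$
$h{\left(F \right)} = \frac{2}{5}$ ($h{\left(F \right)} = \frac{F}{F} + \frac{3}{-5} = 1 + 3 \left(- \frac{1}{5}\right) = 1 - \frac{3}{5} = \frac{2}{5}$)
$\frac{141 - 129}{h{\left(Q{\left(3,v{\left(0,3 \right)} \right)} \right)} - 401} = \frac{141 - 129}{\frac{2}{5} - 401} = \frac{12}{- \frac{2003}{5}} = 12 \left(- \frac{5}{2003}\right) = - \frac{60}{2003}$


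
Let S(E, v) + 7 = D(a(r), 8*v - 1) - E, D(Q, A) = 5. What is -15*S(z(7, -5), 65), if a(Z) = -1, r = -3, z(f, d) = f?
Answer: 135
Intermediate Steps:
S(E, v) = -2 - E (S(E, v) = -7 + (5 - E) = -2 - E)
-15*S(z(7, -5), 65) = -15*(-2 - 1*7) = -15*(-2 - 7) = -15*(-9) = 135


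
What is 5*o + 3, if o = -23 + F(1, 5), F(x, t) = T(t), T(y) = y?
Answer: -87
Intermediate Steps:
F(x, t) = t
o = -18 (o = -23 + 5 = -18)
5*o + 3 = 5*(-18) + 3 = -90 + 3 = -87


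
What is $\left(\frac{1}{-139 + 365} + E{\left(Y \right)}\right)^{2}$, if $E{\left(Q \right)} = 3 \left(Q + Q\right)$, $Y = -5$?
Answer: $\frac{45954841}{51076} \approx 899.73$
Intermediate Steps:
$E{\left(Q \right)} = 6 Q$ ($E{\left(Q \right)} = 3 \cdot 2 Q = 6 Q$)
$\left(\frac{1}{-139 + 365} + E{\left(Y \right)}\right)^{2} = \left(\frac{1}{-139 + 365} + 6 \left(-5\right)\right)^{2} = \left(\frac{1}{226} - 30\right)^{2} = \left(- \frac{6779}{226}\right)^{2} = \frac{45954841}{51076}$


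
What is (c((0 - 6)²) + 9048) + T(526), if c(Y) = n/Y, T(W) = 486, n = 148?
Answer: 85843/9 ≈ 9538.1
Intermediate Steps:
c(Y) = 148/Y
(c((0 - 6)²) + 9048) + T(526) = (148/((0 - 6)²) + 9048) + 486 = (148/((-6)²) + 9048) + 486 = (148/36 + 9048) + 486 = (148*(1/36) + 9048) + 486 = (37/9 + 9048) + 486 = 81469/9 + 486 = 85843/9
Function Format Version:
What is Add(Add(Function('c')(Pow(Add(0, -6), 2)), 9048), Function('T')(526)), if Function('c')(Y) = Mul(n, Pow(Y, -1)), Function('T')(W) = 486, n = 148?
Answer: Rational(85843, 9) ≈ 9538.1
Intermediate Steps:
Function('c')(Y) = Mul(148, Pow(Y, -1))
Add(Add(Function('c')(Pow(Add(0, -6), 2)), 9048), Function('T')(526)) = Add(Add(Mul(148, Pow(Pow(Add(0, -6), 2), -1)), 9048), 486) = Add(Add(Mul(148, Pow(Pow(-6, 2), -1)), 9048), 486) = Add(Add(Mul(148, Pow(36, -1)), 9048), 486) = Add(Add(Mul(148, Rational(1, 36)), 9048), 486) = Add(Add(Rational(37, 9), 9048), 486) = Add(Rational(81469, 9), 486) = Rational(85843, 9)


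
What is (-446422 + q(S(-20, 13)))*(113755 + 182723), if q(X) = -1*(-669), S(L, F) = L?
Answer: -132155957934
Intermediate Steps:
q(X) = 669
(-446422 + q(S(-20, 13)))*(113755 + 182723) = (-446422 + 669)*(113755 + 182723) = -445753*296478 = -132155957934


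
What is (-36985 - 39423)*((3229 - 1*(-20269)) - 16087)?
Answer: -566259688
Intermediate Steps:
(-36985 - 39423)*((3229 - 1*(-20269)) - 16087) = -76408*((3229 + 20269) - 16087) = -76408*(23498 - 16087) = -76408*7411 = -566259688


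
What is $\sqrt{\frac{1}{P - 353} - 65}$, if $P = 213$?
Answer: $\frac{i \sqrt{318535}}{70} \approx 8.0627 i$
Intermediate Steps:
$\sqrt{\frac{1}{P - 353} - 65} = \sqrt{\frac{1}{213 - 353} - 65} = \sqrt{\frac{1}{-140} - 65} = \sqrt{- \frac{1}{140} - 65} = \sqrt{- \frac{9101}{140}} = \frac{i \sqrt{318535}}{70}$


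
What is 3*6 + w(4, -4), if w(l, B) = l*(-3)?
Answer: 6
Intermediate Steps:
w(l, B) = -3*l
3*6 + w(4, -4) = 3*6 - 3*4 = 18 - 12 = 6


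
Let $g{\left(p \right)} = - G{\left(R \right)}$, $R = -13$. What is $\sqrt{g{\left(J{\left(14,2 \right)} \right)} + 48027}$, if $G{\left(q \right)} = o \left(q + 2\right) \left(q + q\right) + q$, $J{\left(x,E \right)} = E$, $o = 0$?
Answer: $2 \sqrt{12010} \approx 219.18$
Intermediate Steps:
$G{\left(q \right)} = q$ ($G{\left(q \right)} = 0 \left(q + 2\right) \left(q + q\right) + q = 0 \left(2 + q\right) 2 q + q = 0 \cdot 2 q \left(2 + q\right) + q = 0 + q = q$)
$g{\left(p \right)} = 13$ ($g{\left(p \right)} = \left(-1\right) \left(-13\right) = 13$)
$\sqrt{g{\left(J{\left(14,2 \right)} \right)} + 48027} = \sqrt{13 + 48027} = \sqrt{48040} = 2 \sqrt{12010}$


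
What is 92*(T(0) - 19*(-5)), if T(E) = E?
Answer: 8740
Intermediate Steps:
92*(T(0) - 19*(-5)) = 92*(0 - 19*(-5)) = 92*(0 + 95) = 92*95 = 8740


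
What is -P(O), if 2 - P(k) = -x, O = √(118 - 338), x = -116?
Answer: 114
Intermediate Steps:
O = 2*I*√55 (O = √(-220) = 2*I*√55 ≈ 14.832*I)
P(k) = -114 (P(k) = 2 - (-1)*(-116) = 2 - 1*116 = 2 - 116 = -114)
-P(O) = -1*(-114) = 114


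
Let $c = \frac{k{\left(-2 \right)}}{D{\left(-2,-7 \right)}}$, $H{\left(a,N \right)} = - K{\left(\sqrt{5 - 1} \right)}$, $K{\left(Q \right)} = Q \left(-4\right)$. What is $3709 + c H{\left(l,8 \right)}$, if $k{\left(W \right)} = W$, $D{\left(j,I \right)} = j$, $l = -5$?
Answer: $3717$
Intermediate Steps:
$K{\left(Q \right)} = - 4 Q$
$H{\left(a,N \right)} = 8$ ($H{\left(a,N \right)} = - \left(-4\right) \sqrt{5 - 1} = - \left(-4\right) \sqrt{4} = - \left(-4\right) 2 = \left(-1\right) \left(-8\right) = 8$)
$c = 1$ ($c = - \frac{2}{-2} = \left(-2\right) \left(- \frac{1}{2}\right) = 1$)
$3709 + c H{\left(l,8 \right)} = 3709 + 1 \cdot 8 = 3709 + 8 = 3717$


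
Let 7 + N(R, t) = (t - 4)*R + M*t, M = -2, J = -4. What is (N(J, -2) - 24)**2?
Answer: 9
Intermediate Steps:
N(R, t) = -7 - 2*t + R*(-4 + t) (N(R, t) = -7 + ((t - 4)*R - 2*t) = -7 + ((-4 + t)*R - 2*t) = -7 + (R*(-4 + t) - 2*t) = -7 + (-2*t + R*(-4 + t)) = -7 - 2*t + R*(-4 + t))
(N(J, -2) - 24)**2 = ((-7 - 4*(-4) - 2*(-2) - 4*(-2)) - 24)**2 = ((-7 + 16 + 4 + 8) - 24)**2 = (21 - 24)**2 = (-3)**2 = 9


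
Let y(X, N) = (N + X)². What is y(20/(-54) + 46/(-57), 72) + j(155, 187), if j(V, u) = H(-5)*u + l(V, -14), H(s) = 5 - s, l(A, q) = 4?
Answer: 1813192930/263169 ≈ 6889.8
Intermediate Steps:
j(V, u) = 4 + 10*u (j(V, u) = (5 - 1*(-5))*u + 4 = (5 + 5)*u + 4 = 10*u + 4 = 4 + 10*u)
y(20/(-54) + 46/(-57), 72) + j(155, 187) = (72 + (20/(-54) + 46/(-57)))² + (4 + 10*187) = (72 + (20*(-1/54) + 46*(-1/57)))² + (4 + 1870) = (72 + (-10/27 - 46/57))² + 1874 = (72 - 604/513)² + 1874 = (36332/513)² + 1874 = 1320014224/263169 + 1874 = 1813192930/263169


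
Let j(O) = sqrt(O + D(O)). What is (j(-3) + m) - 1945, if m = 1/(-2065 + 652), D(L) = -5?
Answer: -2748286/1413 + 2*I*sqrt(2) ≈ -1945.0 + 2.8284*I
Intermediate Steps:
m = -1/1413 (m = 1/(-1413) = -1/1413 ≈ -0.00070771)
j(O) = sqrt(-5 + O) (j(O) = sqrt(O - 5) = sqrt(-5 + O))
(j(-3) + m) - 1945 = (sqrt(-5 - 3) - 1/1413) - 1945 = (sqrt(-8) - 1/1413) - 1945 = (2*I*sqrt(2) - 1/1413) - 1945 = (-1/1413 + 2*I*sqrt(2)) - 1945 = -2748286/1413 + 2*I*sqrt(2)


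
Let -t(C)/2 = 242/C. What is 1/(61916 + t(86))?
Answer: 43/2662146 ≈ 1.6152e-5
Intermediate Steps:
t(C) = -484/C
1/(61916 + t(86)) = 1/(61916 - 484/86) = 1/(61916 - 484*1/86) = 1/(61916 - 242/43) = 1/(2662146/43) = 43/2662146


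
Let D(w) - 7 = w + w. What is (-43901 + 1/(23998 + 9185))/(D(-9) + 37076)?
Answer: -1456766882/1229927895 ≈ -1.1844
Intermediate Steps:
D(w) = 7 + 2*w (D(w) = 7 + (w + w) = 7 + 2*w)
(-43901 + 1/(23998 + 9185))/(D(-9) + 37076) = (-43901 + 1/(23998 + 9185))/((7 + 2*(-9)) + 37076) = (-43901 + 1/33183)/((7 - 18) + 37076) = (-43901 + 1/33183)/(-11 + 37076) = -1456766882/33183/37065 = -1456766882/33183*1/37065 = -1456766882/1229927895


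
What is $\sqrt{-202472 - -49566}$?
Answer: $i \sqrt{152906} \approx 391.03 i$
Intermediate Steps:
$\sqrt{-202472 - -49566} = \sqrt{-202472 + 49566} = \sqrt{-152906} = i \sqrt{152906}$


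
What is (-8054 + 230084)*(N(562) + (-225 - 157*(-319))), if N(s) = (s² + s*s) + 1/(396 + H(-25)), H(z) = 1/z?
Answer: 1497952899854370/9899 ≈ 1.5132e+11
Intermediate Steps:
N(s) = 25/9899 + 2*s² (N(s) = (s² + s*s) + 1/(396 + 1/(-25)) = (s² + s²) + 1/(396 - 1/25) = 2*s² + 1/(9899/25) = 2*s² + 25/9899 = 25/9899 + 2*s²)
(-8054 + 230084)*(N(562) + (-225 - 157*(-319))) = (-8054 + 230084)*((25/9899 + 2*562²) + (-225 - 157*(-319))) = 222030*((25/9899 + 2*315844) + (-225 + 50083)) = 222030*((25/9899 + 631688) + 49858) = 222030*(6253079537/9899 + 49858) = 222030*(6746623879/9899) = 1497952899854370/9899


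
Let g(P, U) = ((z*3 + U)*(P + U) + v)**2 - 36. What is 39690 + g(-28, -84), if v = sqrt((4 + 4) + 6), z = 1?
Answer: 82340852 + 18144*sqrt(14) ≈ 8.2409e+7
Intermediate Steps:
v = sqrt(14) (v = sqrt(8 + 6) = sqrt(14) ≈ 3.7417)
g(P, U) = -36 + (sqrt(14) + (3 + U)*(P + U))**2 (g(P, U) = ((1*3 + U)*(P + U) + sqrt(14))**2 - 36 = ((3 + U)*(P + U) + sqrt(14))**2 - 36 = (sqrt(14) + (3 + U)*(P + U))**2 - 36 = -36 + (sqrt(14) + (3 + U)*(P + U))**2)
39690 + g(-28, -84) = 39690 + (-36 + (sqrt(14) + (-84)**2 + 3*(-28) + 3*(-84) - 28*(-84))**2) = 39690 + (-36 + (sqrt(14) + 7056 - 84 - 252 + 2352)**2) = 39690 + (-36 + (9072 + sqrt(14))**2) = 39654 + (9072 + sqrt(14))**2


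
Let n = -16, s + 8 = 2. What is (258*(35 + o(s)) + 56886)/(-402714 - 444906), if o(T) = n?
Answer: -5149/70635 ≈ -0.072896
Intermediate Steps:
s = -6 (s = -8 + 2 = -6)
o(T) = -16
(258*(35 + o(s)) + 56886)/(-402714 - 444906) = (258*(35 - 16) + 56886)/(-402714 - 444906) = (258*19 + 56886)/(-847620) = (4902 + 56886)*(-1/847620) = 61788*(-1/847620) = -5149/70635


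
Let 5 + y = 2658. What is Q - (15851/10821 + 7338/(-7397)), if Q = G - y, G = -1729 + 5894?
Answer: 120987075395/80042937 ≈ 1511.5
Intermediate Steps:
y = 2653 (y = -5 + 2658 = 2653)
G = 4165
Q = 1512 (Q = 4165 - 1*2653 = 4165 - 2653 = 1512)
Q - (15851/10821 + 7338/(-7397)) = 1512 - (15851/10821 + 7338/(-7397)) = 1512 - (15851*(1/10821) + 7338*(-1/7397)) = 1512 - (15851/10821 - 7338/7397) = 1512 - 1*37845349/80042937 = 1512 - 37845349/80042937 = 120987075395/80042937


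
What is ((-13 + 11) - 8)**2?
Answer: 100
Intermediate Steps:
((-13 + 11) - 8)**2 = (-2 - 8)**2 = (-10)**2 = 100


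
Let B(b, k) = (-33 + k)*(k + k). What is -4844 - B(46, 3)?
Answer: -4664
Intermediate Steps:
B(b, k) = 2*k*(-33 + k) (B(b, k) = (-33 + k)*(2*k) = 2*k*(-33 + k))
-4844 - B(46, 3) = -4844 - 2*3*(-33 + 3) = -4844 - 2*3*(-30) = -4844 - 1*(-180) = -4844 + 180 = -4664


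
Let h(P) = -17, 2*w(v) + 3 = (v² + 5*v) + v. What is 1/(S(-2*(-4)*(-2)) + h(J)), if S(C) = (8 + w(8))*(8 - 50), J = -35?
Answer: -1/2642 ≈ -0.00037850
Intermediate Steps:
w(v) = -3/2 + v²/2 + 3*v (w(v) = -3/2 + ((v² + 5*v) + v)/2 = -3/2 + (v² + 6*v)/2 = -3/2 + (v²/2 + 3*v) = -3/2 + v²/2 + 3*v)
S(C) = -2625 (S(C) = (8 + (-3/2 + (½)*8² + 3*8))*(8 - 50) = (8 + (-3/2 + (½)*64 + 24))*(-42) = (8 + (-3/2 + 32 + 24))*(-42) = (8 + 109/2)*(-42) = (125/2)*(-42) = -2625)
1/(S(-2*(-4)*(-2)) + h(J)) = 1/(-2625 - 17) = 1/(-2642) = -1/2642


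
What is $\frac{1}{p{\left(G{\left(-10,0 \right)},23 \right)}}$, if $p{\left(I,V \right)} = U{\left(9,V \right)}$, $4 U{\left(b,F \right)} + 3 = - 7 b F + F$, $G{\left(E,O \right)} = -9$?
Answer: $- \frac{4}{1429} \approx -0.0027992$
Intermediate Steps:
$U{\left(b,F \right)} = - \frac{3}{4} + \frac{F}{4} - \frac{7 F b}{4}$ ($U{\left(b,F \right)} = - \frac{3}{4} + \frac{- 7 b F + F}{4} = - \frac{3}{4} + \frac{- 7 F b + F}{4} = - \frac{3}{4} + \frac{F - 7 F b}{4} = - \frac{3}{4} - \left(- \frac{F}{4} + \frac{7 F b}{4}\right) = - \frac{3}{4} + \frac{F}{4} - \frac{7 F b}{4}$)
$p{\left(I,V \right)} = - \frac{3}{4} - \frac{31 V}{2}$ ($p{\left(I,V \right)} = - \frac{3}{4} + \frac{V}{4} - \frac{7}{4} V 9 = - \frac{3}{4} + \frac{V}{4} - \frac{63 V}{4} = - \frac{3}{4} - \frac{31 V}{2}$)
$\frac{1}{p{\left(G{\left(-10,0 \right)},23 \right)}} = \frac{1}{- \frac{3}{4} - \frac{713}{2}} = \frac{1}{- \frac{1429}{4}} = - \frac{4}{1429}$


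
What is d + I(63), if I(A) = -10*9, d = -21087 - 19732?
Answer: -40909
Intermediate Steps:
d = -40819
I(A) = -90
d + I(63) = -40819 - 90 = -40909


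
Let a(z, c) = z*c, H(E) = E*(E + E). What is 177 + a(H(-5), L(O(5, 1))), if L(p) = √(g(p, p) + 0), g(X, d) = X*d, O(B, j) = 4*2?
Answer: 577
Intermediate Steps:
O(B, j) = 8
H(E) = 2*E² (H(E) = E*(2*E) = 2*E²)
L(p) = √(p²) (L(p) = √(p*p + 0) = √(p² + 0) = √(p²))
a(z, c) = c*z
177 + a(H(-5), L(O(5, 1))) = 177 + √(8²)*(2*(-5)²) = 177 + √64*(2*25) = 177 + 8*50 = 177 + 400 = 577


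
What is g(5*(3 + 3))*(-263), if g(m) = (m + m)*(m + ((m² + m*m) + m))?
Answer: -29350800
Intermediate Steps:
g(m) = 2*m*(2*m + 2*m²) (g(m) = (2*m)*(m + ((m² + m²) + m)) = (2*m)*(m + (2*m² + m)) = (2*m)*(m + (m + 2*m²)) = (2*m)*(2*m + 2*m²) = 2*m*(2*m + 2*m²))
g(5*(3 + 3))*(-263) = (4*(5*(3 + 3))²*(1 + 5*(3 + 3)))*(-263) = (4*(5*6)²*(1 + 5*6))*(-263) = (4*30²*(1 + 30))*(-263) = (4*900*31)*(-263) = 111600*(-263) = -29350800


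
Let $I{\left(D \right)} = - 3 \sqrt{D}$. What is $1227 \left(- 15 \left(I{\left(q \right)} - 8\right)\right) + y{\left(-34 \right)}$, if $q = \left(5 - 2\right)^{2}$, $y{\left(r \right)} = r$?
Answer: $312851$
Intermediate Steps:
$q = 9$ ($q = 3^{2} = 9$)
$1227 \left(- 15 \left(I{\left(q \right)} - 8\right)\right) + y{\left(-34 \right)} = 1227 \left(- 15 \left(- 3 \sqrt{9} - 8\right)\right) - 34 = 1227 \left(- 15 \left(\left(-3\right) 3 - 8\right)\right) - 34 = 1227 \left(- 15 \left(-9 - 8\right)\right) - 34 = 1227 \left(\left(-15\right) \left(-17\right)\right) - 34 = 1227 \cdot 255 - 34 = 312885 - 34 = 312851$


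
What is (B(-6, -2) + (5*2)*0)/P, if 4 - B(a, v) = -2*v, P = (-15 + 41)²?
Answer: 0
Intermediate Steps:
P = 676 (P = 26² = 676)
B(a, v) = 4 + 2*v (B(a, v) = 4 - (-2)*v = 4 + 2*v)
(B(-6, -2) + (5*2)*0)/P = ((4 + 2*(-2)) + (5*2)*0)/676 = ((4 - 4) + 10*0)*(1/676) = (0 + 0)*(1/676) = 0*(1/676) = 0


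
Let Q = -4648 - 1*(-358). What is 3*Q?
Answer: -12870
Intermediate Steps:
Q = -4290 (Q = -4648 + 358 = -4290)
3*Q = 3*(-4290) = -12870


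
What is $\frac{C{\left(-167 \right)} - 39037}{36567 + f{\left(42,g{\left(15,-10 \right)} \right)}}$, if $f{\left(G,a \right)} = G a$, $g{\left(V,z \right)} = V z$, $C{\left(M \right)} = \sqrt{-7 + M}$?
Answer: $- \frac{39037}{30267} + \frac{i \sqrt{174}}{30267} \approx -1.2898 + 0.00043582 i$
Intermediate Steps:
$\frac{C{\left(-167 \right)} - 39037}{36567 + f{\left(42,g{\left(15,-10 \right)} \right)}} = \frac{\sqrt{-7 - 167} - 39037}{36567 + 42 \cdot 15 \left(-10\right)} = \frac{\sqrt{-174} - 39037}{36567 + 42 \left(-150\right)} = \frac{i \sqrt{174} - 39037}{36567 - 6300} = \frac{-39037 + i \sqrt{174}}{30267} = \left(-39037 + i \sqrt{174}\right) \frac{1}{30267} = - \frac{39037}{30267} + \frac{i \sqrt{174}}{30267}$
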